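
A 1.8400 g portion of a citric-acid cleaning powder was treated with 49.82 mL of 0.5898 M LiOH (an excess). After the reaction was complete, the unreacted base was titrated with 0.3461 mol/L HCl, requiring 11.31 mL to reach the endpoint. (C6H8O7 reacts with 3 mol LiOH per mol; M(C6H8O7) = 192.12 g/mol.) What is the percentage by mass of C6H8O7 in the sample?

Total n(LiOH) added = 0.5898 x 0.04982 = 0.02938 mol.
n(HCl) used = 0.3461 x 0.01131 = 0.003914 mol, which equals the excess n(LiOH).
So n(LiOH) consumed by the sample = 0.02938 - 0.003914 = 0.02547 mol.
n(C6H8O7) = 0.02547 / 3 = 0.008490 mol.
mass C6H8O7 = 0.008490 x 192.12 = 1.631 g, so %C6H8O7 = 1.631/1.8400 x 100 = 88.6%.

88.6%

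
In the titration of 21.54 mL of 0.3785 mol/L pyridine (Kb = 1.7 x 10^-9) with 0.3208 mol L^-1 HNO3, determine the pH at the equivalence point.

3.00

n(C5H5N) = 0.3785 x 0.02154 = 0.008153 mol; V(HNO3) at equivalence = 0.008153/0.3208 = 0.02541 L.
At equivalence the base is fully converted to C5H5NH+; total volume = 0.04695 L, so [C5H5NH+] = 0.008153/0.04695 = 0.1736 M.
Ka(C5H5NH+) = Kw/Kb = 1.0e-14 / 1.7 x 10^-9 = 5.88e-6.
[H^+] = sqrt(Ka x [C5H5NH+]) = sqrt(5.88e-6 x 0.1736) = 0.00101 M.
pH = -log(0.00101) = 3.00.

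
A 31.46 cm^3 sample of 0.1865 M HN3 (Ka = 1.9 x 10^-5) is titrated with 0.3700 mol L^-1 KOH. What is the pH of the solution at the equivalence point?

8.91

n(HN3) = 0.1865 x 0.03146 = 0.005867 mol; V(KOH) at equivalence = 0.005867/0.3700 = 0.01586 L.
At equivalence all the acid is converted to N3-; total volume = 0.03146 + 0.01586 = 0.04732 L, so [N3-] = 0.005867/0.04732 = 0.1240 M.
Kb = Kw/Ka = 1.0e-14 / 1.9 x 10^-5 = 5.26e-10.
[OH^-] = sqrt(Kb x [N3-]) = sqrt(5.26e-10 x 0.1240) = 8.08e-6 M.
pOH = 5.09, so pH = 14.00 - 5.09 = 8.91.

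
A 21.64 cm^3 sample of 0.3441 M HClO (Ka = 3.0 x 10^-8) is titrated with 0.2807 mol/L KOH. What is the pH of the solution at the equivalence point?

n(HClO) = 0.3441 x 0.02164 = 0.007446 mol; V(KOH) at equivalence = 0.007446/0.2807 = 0.02653 L.
At equivalence all the acid is converted to ClO-; total volume = 0.02164 + 0.02653 = 0.04817 L, so [ClO-] = 0.007446/0.04817 = 0.1546 M.
Kb = Kw/Ka = 1.0e-14 / 3.0 x 10^-8 = 3.33e-7.
[OH^-] = sqrt(Kb x [ClO-]) = sqrt(3.33e-7 x 0.1546) = 0.000227 M.
pOH = 3.64, so pH = 14.00 - 3.64 = 10.36.

10.36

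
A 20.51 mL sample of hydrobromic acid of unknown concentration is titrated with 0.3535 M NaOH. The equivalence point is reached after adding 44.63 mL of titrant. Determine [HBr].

0.769 M

n(NaOH) delivered = 0.3535 x 0.04463 = 0.01578 mol.
For a 1:1 reaction, n(HBr) = 0.01578 mol.
[HBr] = 0.01578 mol / 0.02051 L = 0.769 M.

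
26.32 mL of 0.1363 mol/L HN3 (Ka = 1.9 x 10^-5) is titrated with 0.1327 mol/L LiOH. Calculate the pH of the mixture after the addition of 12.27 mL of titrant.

Initial n(HN3) = 0.1363 x 0.02632 = 0.003587 mol.
n(LiOH) added = 0.1327 x 0.01227 = 0.001628 mol, converting that many moles of HN3 to N3-.
Remaining n(HN3) = 0.001959 mol; n(N3-) = 0.001628 mol.
By Henderson-Hasselbalch, pH = pKa + log([A^-]/[HA]) = 4.72 + log(0.001628/0.001959) = 4.72 + (-0.08) = 4.64.

4.64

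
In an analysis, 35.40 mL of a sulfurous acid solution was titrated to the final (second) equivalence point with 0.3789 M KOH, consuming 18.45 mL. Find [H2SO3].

0.0987 M

n(KOH) = 0.3789 x 0.01845 = 0.006991 mol.
At the final (second) equivalence point, 2 mol OH^- react per mol H2SO3, so n(H2SO3) = 0.006991 / 2 = 0.003495 mol.
[H2SO3] = 0.003495 / 0.03540 L = 0.0987 M.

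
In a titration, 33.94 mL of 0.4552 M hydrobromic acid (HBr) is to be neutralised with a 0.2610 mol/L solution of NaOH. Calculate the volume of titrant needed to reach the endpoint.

n(HBr) = 0.4552 mol/L x 0.03394 L = 0.01545 mol.
At equivalence n(NaOH) = n(HBr) = 0.01545 mol.
V(NaOH) = 0.01545 / 0.2610 = 0.05919 L = 59.2 mL.

59.2 mL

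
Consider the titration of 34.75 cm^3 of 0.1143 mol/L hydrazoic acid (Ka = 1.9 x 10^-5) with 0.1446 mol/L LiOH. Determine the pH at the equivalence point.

8.76

n(HN3) = 0.1143 x 0.03475 = 0.003972 mol; V(LiOH) at equivalence = 0.003972/0.1446 = 0.02747 L.
At equivalence all the acid is converted to N3-; total volume = 0.03475 + 0.02747 = 0.06222 L, so [N3-] = 0.003972/0.06222 = 0.06384 M.
Kb = Kw/Ka = 1.0e-14 / 1.9 x 10^-5 = 5.26e-10.
[OH^-] = sqrt(Kb x [N3-]) = sqrt(5.26e-10 x 0.06384) = 5.80e-6 M.
pOH = 5.24, so pH = 14.00 - 5.24 = 8.76.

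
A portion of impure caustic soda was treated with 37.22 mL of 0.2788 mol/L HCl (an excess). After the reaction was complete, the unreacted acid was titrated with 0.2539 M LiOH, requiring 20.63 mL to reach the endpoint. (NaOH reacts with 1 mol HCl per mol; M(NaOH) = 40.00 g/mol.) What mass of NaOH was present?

Total n(HCl) added = 0.2788 x 0.03722 = 0.01038 mol.
n(LiOH) used = 0.2539 x 0.02063 = 0.005238 mol, which equals the excess n(HCl).
So n(HCl) consumed by the sample = 0.01038 - 0.005238 = 0.005139 mol.
n(NaOH) = 0.005139 / 1 = 0.005139 mol.
mass = 0.005139 mol x 40.00 g/mol = 0.206 g.

0.206 g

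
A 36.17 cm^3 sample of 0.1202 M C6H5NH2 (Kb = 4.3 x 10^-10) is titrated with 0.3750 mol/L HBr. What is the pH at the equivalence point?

n(C6H5NH2) = 0.1202 x 0.03617 = 0.004348 mol; V(HBr) at equivalence = 0.004348/0.3750 = 0.01159 L.
At equivalence the base is fully converted to C6H5NH3+; total volume = 0.04776 L, so [C6H5NH3+] = 0.004348/0.04776 = 0.09102 M.
Ka(C6H5NH3+) = Kw/Kb = 1.0e-14 / 4.3 x 10^-10 = 2.33e-5.
[H^+] = sqrt(Ka x [C6H5NH3+]) = sqrt(2.33e-5 x 0.09102) = 0.00145 M.
pH = -log(0.00145) = 2.84.

2.84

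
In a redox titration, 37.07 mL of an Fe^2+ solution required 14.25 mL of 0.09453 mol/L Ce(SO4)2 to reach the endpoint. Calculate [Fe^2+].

0.0363 M

n(Ce(SO4)2) = 0.09453 x 0.01425 = 0.001347 mol.
From the balanced equation, 1 mol Ce(SO4)2 reacts with 1 mol Fe^2+, so n(Fe^2+) = 0.001347 x 1/1 = 0.001347 mol.
[Fe^2+] = 0.001347 / 0.03707 L = 0.0363 M.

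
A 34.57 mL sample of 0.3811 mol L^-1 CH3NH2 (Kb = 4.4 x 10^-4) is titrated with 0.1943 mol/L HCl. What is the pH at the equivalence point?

n(CH3NH2) = 0.3811 x 0.03457 = 0.01317 mol; V(HCl) at equivalence = 0.01317/0.1943 = 0.06781 L.
At equivalence the base is fully converted to CH3NH3+; total volume = 0.1024 L, so [CH3NH3+] = 0.01317/0.1024 = 0.1287 M.
Ka(CH3NH3+) = Kw/Kb = 1.0e-14 / 4.4 x 10^-4 = 2.27e-11.
[H^+] = sqrt(Ka x [CH3NH3+]) = sqrt(2.27e-11 x 0.1287) = 1.71e-6 M.
pH = -log(1.71e-6) = 5.77.

5.77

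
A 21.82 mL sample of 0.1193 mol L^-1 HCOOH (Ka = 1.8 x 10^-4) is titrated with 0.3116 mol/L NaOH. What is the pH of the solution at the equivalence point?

n(HCOOH) = 0.1193 x 0.02182 = 0.002603 mol; V(NaOH) at equivalence = 0.002603/0.3116 = 0.008354 L.
At equivalence all the acid is converted to HCOO-; total volume = 0.02182 + 0.008354 = 0.03017 L, so [HCOO-] = 0.002603/0.03017 = 0.08627 M.
Kb = Kw/Ka = 1.0e-14 / 1.8 x 10^-4 = 5.56e-11.
[OH^-] = sqrt(Kb x [HCOO-]) = sqrt(5.56e-11 x 0.08627) = 2.19e-6 M.
pOH = 5.66, so pH = 14.00 - 5.66 = 8.34.

8.34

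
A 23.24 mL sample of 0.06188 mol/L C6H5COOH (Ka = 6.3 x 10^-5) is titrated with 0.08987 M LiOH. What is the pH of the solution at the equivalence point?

8.38

n(C6H5COOH) = 0.06188 x 0.02324 = 0.001438 mol; V(LiOH) at equivalence = 0.001438/0.08987 = 0.01600 L.
At equivalence all the acid is converted to C6H5COO-; total volume = 0.02324 + 0.01600 = 0.03924 L, so [C6H5COO-] = 0.001438/0.03924 = 0.03665 M.
Kb = Kw/Ka = 1.0e-14 / 6.3 x 10^-5 = 1.59e-10.
[OH^-] = sqrt(Kb x [C6H5COO-]) = sqrt(1.59e-10 x 0.03665) = 2.41e-6 M.
pOH = 5.62, so pH = 14.00 - 5.62 = 8.38.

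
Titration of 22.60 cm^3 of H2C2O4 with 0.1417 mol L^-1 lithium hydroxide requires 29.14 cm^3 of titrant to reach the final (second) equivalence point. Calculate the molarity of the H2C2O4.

n(LiOH) = 0.1417 x 0.02914 = 0.004129 mol.
At the final (second) equivalence point, 2 mol OH^- react per mol H2C2O4, so n(H2C2O4) = 0.004129 / 2 = 0.002065 mol.
[H2C2O4] = 0.002065 / 0.02260 L = 0.0914 M.

0.0914 M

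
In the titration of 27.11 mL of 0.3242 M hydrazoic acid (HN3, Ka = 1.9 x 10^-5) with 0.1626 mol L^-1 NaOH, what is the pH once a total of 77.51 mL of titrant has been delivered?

n(acid) = 0.3242 x 0.02711 = 0.008789 mol; n(NaOH) added = 0.1626 x 0.07751 = 0.01260 mol.
Base is in excess by 0.01260 - 0.008789 = 0.003814 mol in a total volume of 0.1046 L.
[OH^-] = 0.003814/0.1046 = 0.03646 M, so pOH = 1.44 and pH = 14.00 - 1.44 = 12.56.

12.56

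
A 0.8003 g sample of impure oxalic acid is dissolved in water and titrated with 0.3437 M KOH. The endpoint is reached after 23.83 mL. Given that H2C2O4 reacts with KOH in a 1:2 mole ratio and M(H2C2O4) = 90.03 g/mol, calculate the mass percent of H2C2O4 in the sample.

46.1%

n(KOH) = 0.3437 x 0.02383 = 0.008190 mol.
n(H2C2O4) = 0.008190 / 2 = 0.004095 mol.
mass of H2C2O4 = 0.004095 x 90.03 = 0.3687 g.
% purity = 0.3687 / 0.8003 x 100 = 46.1%.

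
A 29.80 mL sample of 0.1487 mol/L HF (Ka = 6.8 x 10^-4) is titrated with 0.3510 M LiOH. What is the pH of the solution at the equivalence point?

8.09

n(HF) = 0.1487 x 0.02980 = 0.004431 mol; V(LiOH) at equivalence = 0.004431/0.3510 = 0.01262 L.
At equivalence all the acid is converted to F-; total volume = 0.02980 + 0.01262 = 0.04242 L, so [F-] = 0.004431/0.04242 = 0.1045 M.
Kb = Kw/Ka = 1.0e-14 / 6.8 x 10^-4 = 1.47e-11.
[OH^-] = sqrt(Kb x [F-]) = sqrt(1.47e-11 x 0.1045) = 1.24e-6 M.
pOH = 5.91, so pH = 14.00 - 5.91 = 8.09.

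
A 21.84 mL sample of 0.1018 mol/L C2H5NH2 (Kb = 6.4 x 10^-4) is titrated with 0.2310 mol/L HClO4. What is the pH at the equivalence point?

5.98

n(C2H5NH2) = 0.1018 x 0.02184 = 0.002223 mol; V(HClO4) at equivalence = 0.002223/0.2310 = 0.009625 L.
At equivalence the base is fully converted to C2H5NH3+; total volume = 0.03146 L, so [C2H5NH3+] = 0.002223/0.03146 = 0.07066 M.
Ka(C2H5NH3+) = Kw/Kb = 1.0e-14 / 6.4 x 10^-4 = 1.56e-11.
[H^+] = sqrt(Ka x [C2H5NH3+]) = sqrt(1.56e-11 x 0.07066) = 1.05e-6 M.
pH = -log(1.05e-6) = 5.98.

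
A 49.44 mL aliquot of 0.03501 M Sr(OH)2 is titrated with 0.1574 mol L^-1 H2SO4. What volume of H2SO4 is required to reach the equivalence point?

n(Sr(OH)2) = 0.03501 mol/L x 0.04944 L = 0.001731 mol.
At equivalence n(H2SO4) = n(Sr(OH)2) = 0.001731 mol.
V(H2SO4) = 0.001731 / 0.1574 = 0.01100 L = 11.0 mL.

11.0 mL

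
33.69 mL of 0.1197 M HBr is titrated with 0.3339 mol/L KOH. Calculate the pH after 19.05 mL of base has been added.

12.64

n(acid) = 0.1197 x 0.03369 = 0.004033 mol; n(KOH) added = 0.3339 x 0.01905 = 0.006361 mol.
Base is in excess by 0.006361 - 0.004033 = 0.002328 mol in a total volume of 0.05274 L.
[OH^-] = 0.002328/0.05274 = 0.04414 M, so pOH = 1.36 and pH = 14.00 - 1.36 = 12.64.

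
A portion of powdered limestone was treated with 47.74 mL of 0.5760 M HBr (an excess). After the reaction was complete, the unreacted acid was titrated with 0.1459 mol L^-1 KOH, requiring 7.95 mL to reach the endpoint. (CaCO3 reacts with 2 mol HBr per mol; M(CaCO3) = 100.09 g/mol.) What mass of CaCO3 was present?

1.32 g

Total n(HBr) added = 0.5760 x 0.04774 = 0.02750 mol.
n(KOH) used = 0.1459 x 0.007950 = 0.001160 mol, which equals the excess n(HBr).
So n(HBr) consumed by the sample = 0.02750 - 0.001160 = 0.02634 mol.
n(CaCO3) = 0.02634 / 2 = 0.01317 mol.
mass = 0.01317 mol x 100.09 g/mol = 1.32 g.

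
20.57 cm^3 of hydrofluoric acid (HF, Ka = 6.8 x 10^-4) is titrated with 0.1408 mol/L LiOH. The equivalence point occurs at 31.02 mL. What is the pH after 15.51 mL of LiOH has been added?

15.51 mL is exactly half the equivalence volume (31.02/2), i.e. the half-equivalence point.
There, n(HA) = n(A^-), so pH = pKa = -log(6.8 x 10^-4) = 3.17.

3.17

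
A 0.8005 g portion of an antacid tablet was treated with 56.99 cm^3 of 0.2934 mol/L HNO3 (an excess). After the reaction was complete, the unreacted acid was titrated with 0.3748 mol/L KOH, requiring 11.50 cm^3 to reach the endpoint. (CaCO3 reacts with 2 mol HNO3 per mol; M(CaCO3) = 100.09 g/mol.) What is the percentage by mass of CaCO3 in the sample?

77.6%

Total n(HNO3) added = 0.2934 x 0.05699 = 0.01672 mol.
n(KOH) used = 0.3748 x 0.01150 = 0.004310 mol, which equals the excess n(HNO3).
So n(HNO3) consumed by the sample = 0.01672 - 0.004310 = 0.01241 mol.
n(CaCO3) = 0.01241 / 2 = 0.006205 mol.
mass CaCO3 = 0.006205 x 100.09 = 0.6211 g, so %CaCO3 = 0.6211/0.8005 x 100 = 77.6%.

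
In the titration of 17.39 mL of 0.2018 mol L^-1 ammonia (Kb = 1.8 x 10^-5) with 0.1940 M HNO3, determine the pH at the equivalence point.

5.13

n(NH3) = 0.2018 x 0.01739 = 0.003509 mol; V(HNO3) at equivalence = 0.003509/0.1940 = 0.01809 L.
At equivalence the base is fully converted to NH4+; total volume = 0.03548 L, so [NH4+] = 0.003509/0.03548 = 0.09891 M.
Ka(NH4+) = Kw/Kb = 1.0e-14 / 1.8 x 10^-5 = 5.56e-10.
[H^+] = sqrt(Ka x [NH4+]) = sqrt(5.56e-10 x 0.09891) = 7.41e-6 M.
pH = -log(7.41e-6) = 5.13.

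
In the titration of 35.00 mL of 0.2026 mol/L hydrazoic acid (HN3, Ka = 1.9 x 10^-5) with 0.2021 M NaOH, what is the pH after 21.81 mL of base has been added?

4.94

Initial n(HN3) = 0.2026 x 0.03500 = 0.007091 mol.
n(NaOH) added = 0.2021 x 0.02181 = 0.004408 mol, converting that many moles of HN3 to N3-.
Remaining n(HN3) = 0.002683 mol; n(N3-) = 0.004408 mol.
By Henderson-Hasselbalch, pH = pKa + log([A^-]/[HA]) = 4.72 + log(0.004408/0.002683) = 4.72 + (+0.22) = 4.94.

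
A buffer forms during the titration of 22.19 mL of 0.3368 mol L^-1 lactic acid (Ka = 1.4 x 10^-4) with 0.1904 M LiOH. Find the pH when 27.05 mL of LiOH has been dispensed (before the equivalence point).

Initial n(HC3H5O3) = 0.3368 x 0.02219 = 0.007474 mol.
n(LiOH) added = 0.1904 x 0.02705 = 0.005150 mol, converting that many moles of HC3H5O3 to C3H5O3-.
Remaining n(HC3H5O3) = 0.002323 mol; n(C3H5O3-) = 0.005150 mol.
By Henderson-Hasselbalch, pH = pKa + log([A^-]/[HA]) = 3.85 + log(0.005150/0.002323) = 3.85 + (+0.35) = 4.20.

4.20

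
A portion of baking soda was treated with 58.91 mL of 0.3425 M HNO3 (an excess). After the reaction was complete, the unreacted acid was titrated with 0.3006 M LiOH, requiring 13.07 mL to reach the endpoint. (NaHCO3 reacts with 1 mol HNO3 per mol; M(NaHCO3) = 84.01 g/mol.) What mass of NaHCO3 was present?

1.36 g

Total n(HNO3) added = 0.3425 x 0.05891 = 0.02018 mol.
n(LiOH) used = 0.3006 x 0.01307 = 0.003929 mol, which equals the excess n(HNO3).
So n(HNO3) consumed by the sample = 0.02018 - 0.003929 = 0.01625 mol.
n(NaHCO3) = 0.01625 / 1 = 0.01625 mol.
mass = 0.01625 mol x 84.01 g/mol = 1.36 g.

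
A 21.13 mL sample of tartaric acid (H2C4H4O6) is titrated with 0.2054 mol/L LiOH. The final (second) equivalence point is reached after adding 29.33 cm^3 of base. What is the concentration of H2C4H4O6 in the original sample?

n(LiOH) = 0.2054 x 0.02933 = 0.006024 mol.
At the final (second) equivalence point, 2 mol OH^- react per mol H2C4H4O6, so n(H2C4H4O6) = 0.006024 / 2 = 0.003012 mol.
[H2C4H4O6] = 0.003012 / 0.02113 L = 0.143 M.

0.143 M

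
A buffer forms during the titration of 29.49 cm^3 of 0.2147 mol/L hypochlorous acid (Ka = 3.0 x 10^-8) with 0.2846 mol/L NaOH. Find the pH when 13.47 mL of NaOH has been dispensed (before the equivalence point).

7.71

Initial n(HClO) = 0.2147 x 0.02949 = 0.006332 mol.
n(NaOH) added = 0.2846 x 0.01347 = 0.003834 mol, converting that many moles of HClO to ClO-.
Remaining n(HClO) = 0.002498 mol; n(ClO-) = 0.003834 mol.
By Henderson-Hasselbalch, pH = pKa + log([A^-]/[HA]) = 7.52 + log(0.003834/0.002498) = 7.52 + (+0.19) = 7.71.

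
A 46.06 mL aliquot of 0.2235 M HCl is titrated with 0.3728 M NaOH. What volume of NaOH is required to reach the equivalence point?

n(HCl) = 0.2235 mol/L x 0.04606 L = 0.01029 mol.
At equivalence n(NaOH) = n(HCl) = 0.01029 mol.
V(NaOH) = 0.01029 / 0.3728 = 0.02761 L = 27.6 mL.

27.6 mL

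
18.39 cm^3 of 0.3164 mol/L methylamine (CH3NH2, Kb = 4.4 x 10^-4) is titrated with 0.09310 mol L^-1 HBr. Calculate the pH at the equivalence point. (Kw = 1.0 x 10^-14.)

5.89

n(CH3NH2) = 0.3164 x 0.01839 = 0.005819 mol; V(HBr) at equivalence = 0.005819/0.09310 = 0.06250 L.
At equivalence the base is fully converted to CH3NH3+; total volume = 0.08089 L, so [CH3NH3+] = 0.005819/0.08089 = 0.07193 M.
Ka(CH3NH3+) = Kw/Kb = 1.0e-14 / 4.4 x 10^-4 = 2.27e-11.
[H^+] = sqrt(Ka x [CH3NH3+]) = sqrt(2.27e-11 x 0.07193) = 1.28e-6 M.
pH = -log(1.28e-6) = 5.89.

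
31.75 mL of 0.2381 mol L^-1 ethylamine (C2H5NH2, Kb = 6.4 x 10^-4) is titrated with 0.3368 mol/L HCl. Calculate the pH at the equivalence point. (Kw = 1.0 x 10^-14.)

5.83

n(C2H5NH2) = 0.2381 x 0.03175 = 0.007560 mol; V(HCl) at equivalence = 0.007560/0.3368 = 0.02245 L.
At equivalence the base is fully converted to C2H5NH3+; total volume = 0.05420 L, so [C2H5NH3+] = 0.007560/0.05420 = 0.1395 M.
Ka(C2H5NH3+) = Kw/Kb = 1.0e-14 / 6.4 x 10^-4 = 1.56e-11.
[H^+] = sqrt(Ka x [C2H5NH3+]) = sqrt(1.56e-11 x 0.1395) = 1.48e-6 M.
pH = -log(1.48e-6) = 5.83.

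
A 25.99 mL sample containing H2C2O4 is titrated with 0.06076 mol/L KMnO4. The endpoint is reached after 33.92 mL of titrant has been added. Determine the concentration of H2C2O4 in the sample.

n(KMnO4) = 0.06076 x 0.03392 = 0.002061 mol.
From the balanced equation, 2 mol KMnO4 reacts with 5 mol H2C2O4, so n(H2C2O4) = 0.002061 x 5/2 = 0.005152 mol.
[H2C2O4] = 0.005152 / 0.02599 L = 0.198 M.

0.198 M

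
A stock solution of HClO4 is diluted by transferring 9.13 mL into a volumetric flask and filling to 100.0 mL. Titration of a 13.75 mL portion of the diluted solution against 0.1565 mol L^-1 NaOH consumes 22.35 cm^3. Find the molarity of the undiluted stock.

n(NaOH) = 0.1565 x 0.02235 = 0.003498 mol.
n(HClO4) in the aliquot = 0.003498 mol.
[diluted HClO4] = 0.003498 / 0.01375 = 0.2544 M.
Dilution factor = 100.0/9.130 = 10.95, so [stock] = 0.2544 x 10.95 = 2.79 M.

2.79 M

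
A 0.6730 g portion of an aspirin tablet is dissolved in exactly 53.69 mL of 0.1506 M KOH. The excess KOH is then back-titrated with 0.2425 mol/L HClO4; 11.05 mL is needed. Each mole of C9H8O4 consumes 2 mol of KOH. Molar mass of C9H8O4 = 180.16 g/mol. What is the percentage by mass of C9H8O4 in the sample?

72.4%

Total n(KOH) added = 0.1506 x 0.05369 = 0.008086 mol.
n(HClO4) used = 0.2425 x 0.01105 = 0.002680 mol, which equals the excess n(KOH).
So n(KOH) consumed by the sample = 0.008086 - 0.002680 = 0.005406 mol.
n(C9H8O4) = 0.005406 / 2 = 0.002703 mol.
mass C9H8O4 = 0.002703 x 180.16 = 0.4870 g, so %C9H8O4 = 0.4870/0.6730 x 100 = 72.4%.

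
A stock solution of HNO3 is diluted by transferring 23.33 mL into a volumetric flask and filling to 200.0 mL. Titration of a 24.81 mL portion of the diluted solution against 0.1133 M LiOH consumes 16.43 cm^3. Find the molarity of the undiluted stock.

n(LiOH) = 0.1133 x 0.01643 = 0.001862 mol.
n(HNO3) in the aliquot = 0.001862 mol.
[diluted HNO3] = 0.001862 / 0.02481 = 0.07503 M.
Dilution factor = 200.0/23.33 = 8.573, so [stock] = 0.07503 x 8.573 = 0.643 M.

0.643 M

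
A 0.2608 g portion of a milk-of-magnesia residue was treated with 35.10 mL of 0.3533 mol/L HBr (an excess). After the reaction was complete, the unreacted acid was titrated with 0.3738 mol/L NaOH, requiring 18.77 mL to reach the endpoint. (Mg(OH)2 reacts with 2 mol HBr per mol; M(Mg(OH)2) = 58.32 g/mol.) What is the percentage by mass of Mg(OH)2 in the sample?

Total n(HBr) added = 0.3533 x 0.03510 = 0.01240 mol.
n(NaOH) used = 0.3738 x 0.01877 = 0.007016 mol, which equals the excess n(HBr).
So n(HBr) consumed by the sample = 0.01240 - 0.007016 = 0.005385 mol.
n(Mg(OH)2) = 0.005385 / 2 = 0.002692 mol.
mass Mg(OH)2 = 0.002692 x 58.32 = 0.1570 g, so %Mg(OH)2 = 0.1570/0.2608 x 100 = 60.2%.

60.2%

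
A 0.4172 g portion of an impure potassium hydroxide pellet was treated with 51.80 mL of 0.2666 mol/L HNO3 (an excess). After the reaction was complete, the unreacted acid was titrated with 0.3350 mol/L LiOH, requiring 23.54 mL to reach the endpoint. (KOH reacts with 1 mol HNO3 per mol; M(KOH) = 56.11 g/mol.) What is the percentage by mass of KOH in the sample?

Total n(HNO3) added = 0.2666 x 0.05180 = 0.01381 mol.
n(LiOH) used = 0.3350 x 0.02354 = 0.007886 mol, which equals the excess n(HNO3).
So n(HNO3) consumed by the sample = 0.01381 - 0.007886 = 0.005924 mol.
n(KOH) = 0.005924 / 1 = 0.005924 mol.
mass KOH = 0.005924 x 56.11 = 0.3324 g, so %KOH = 0.3324/0.4172 x 100 = 79.7%.

79.7%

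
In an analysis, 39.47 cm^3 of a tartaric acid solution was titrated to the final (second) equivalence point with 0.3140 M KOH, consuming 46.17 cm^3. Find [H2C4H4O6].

n(KOH) = 0.3140 x 0.04617 = 0.01450 mol.
At the final (second) equivalence point, 2 mol OH^- react per mol H2C4H4O6, so n(H2C4H4O6) = 0.01450 / 2 = 0.007249 mol.
[H2C4H4O6] = 0.007249 / 0.03947 L = 0.184 M.

0.184 M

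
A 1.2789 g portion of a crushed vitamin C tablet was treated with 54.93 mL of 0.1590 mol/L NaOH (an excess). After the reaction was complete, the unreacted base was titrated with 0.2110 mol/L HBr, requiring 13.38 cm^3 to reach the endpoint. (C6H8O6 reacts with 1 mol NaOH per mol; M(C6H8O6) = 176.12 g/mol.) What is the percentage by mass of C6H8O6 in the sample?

81.4%

Total n(NaOH) added = 0.1590 x 0.05493 = 0.008734 mol.
n(HBr) used = 0.2110 x 0.01338 = 0.002823 mol, which equals the excess n(NaOH).
So n(NaOH) consumed by the sample = 0.008734 - 0.002823 = 0.005911 mol.
n(C6H8O6) = 0.005911 / 1 = 0.005911 mol.
mass C6H8O6 = 0.005911 x 176.12 = 1.041 g, so %C6H8O6 = 1.041/1.2789 x 100 = 81.4%.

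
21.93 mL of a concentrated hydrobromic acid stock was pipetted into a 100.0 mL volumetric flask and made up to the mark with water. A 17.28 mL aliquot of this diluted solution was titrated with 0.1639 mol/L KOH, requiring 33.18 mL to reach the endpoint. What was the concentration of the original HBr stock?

n(KOH) = 0.1639 x 0.03318 = 0.005438 mol.
n(HBr) in the aliquot = 0.005438 mol.
[diluted HBr] = 0.005438 / 0.01728 = 0.3147 M.
Dilution factor = 100.0/21.93 = 4.560, so [stock] = 0.3147 x 4.560 = 1.44 M.

1.44 M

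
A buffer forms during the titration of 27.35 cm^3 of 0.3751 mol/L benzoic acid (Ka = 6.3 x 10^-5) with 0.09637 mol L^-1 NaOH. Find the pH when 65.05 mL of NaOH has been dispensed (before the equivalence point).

4.40

Initial n(C6H5COOH) = 0.3751 x 0.02735 = 0.01026 mol.
n(NaOH) added = 0.09637 x 0.06505 = 0.006269 mol, converting that many moles of C6H5COOH to C6H5COO-.
Remaining n(C6H5COOH) = 0.003990 mol; n(C6H5COO-) = 0.006269 mol.
By Henderson-Hasselbalch, pH = pKa + log([A^-]/[HA]) = 4.20 + log(0.006269/0.003990) = 4.20 + (+0.20) = 4.40.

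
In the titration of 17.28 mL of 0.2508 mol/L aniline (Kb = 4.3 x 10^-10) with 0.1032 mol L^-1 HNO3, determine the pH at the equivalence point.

2.88

n(C6H5NH2) = 0.2508 x 0.01728 = 0.004334 mol; V(HNO3) at equivalence = 0.004334/0.1032 = 0.04199 L.
At equivalence the base is fully converted to C6H5NH3+; total volume = 0.05927 L, so [C6H5NH3+] = 0.004334/0.05927 = 0.07311 M.
Ka(C6H5NH3+) = Kw/Kb = 1.0e-14 / 4.3 x 10^-10 = 2.33e-5.
[H^+] = sqrt(Ka x [C6H5NH3+]) = sqrt(2.33e-5 x 0.07311) = 0.00130 M.
pH = -log(0.00130) = 2.88.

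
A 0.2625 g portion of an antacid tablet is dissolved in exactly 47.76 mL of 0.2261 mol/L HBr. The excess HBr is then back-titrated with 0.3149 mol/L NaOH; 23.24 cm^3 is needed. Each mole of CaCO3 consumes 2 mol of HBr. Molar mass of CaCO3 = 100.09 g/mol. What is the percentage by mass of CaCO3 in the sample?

Total n(HBr) added = 0.2261 x 0.04776 = 0.01080 mol.
n(NaOH) used = 0.3149 x 0.02324 = 0.007318 mol, which equals the excess n(HBr).
So n(HBr) consumed by the sample = 0.01080 - 0.007318 = 0.003480 mol.
n(CaCO3) = 0.003480 / 2 = 0.001740 mol.
mass CaCO3 = 0.001740 x 100.09 = 0.1742 g, so %CaCO3 = 0.1742/0.2625 x 100 = 66.4%.

66.4%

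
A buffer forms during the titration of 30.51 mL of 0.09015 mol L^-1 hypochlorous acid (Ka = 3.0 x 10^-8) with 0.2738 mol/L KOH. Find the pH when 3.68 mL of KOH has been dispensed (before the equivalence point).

Initial n(HClO) = 0.09015 x 0.03051 = 0.002750 mol.
n(KOH) added = 0.2738 x 0.003680 = 0.001008 mol, converting that many moles of HClO to ClO-.
Remaining n(HClO) = 0.001743 mol; n(ClO-) = 0.001008 mol.
By Henderson-Hasselbalch, pH = pKa + log([A^-]/[HA]) = 7.52 + log(0.001008/0.001743) = 7.52 + (-0.24) = 7.28.

7.28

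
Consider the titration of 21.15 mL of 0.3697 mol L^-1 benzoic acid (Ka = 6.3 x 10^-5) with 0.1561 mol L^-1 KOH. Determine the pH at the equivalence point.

8.62

n(C6H5COOH) = 0.3697 x 0.02115 = 0.007819 mol; V(KOH) at equivalence = 0.007819/0.1561 = 0.05009 L.
At equivalence all the acid is converted to C6H5COO-; total volume = 0.02115 + 0.05009 = 0.07124 L, so [C6H5COO-] = 0.007819/0.07124 = 0.1098 M.
Kb = Kw/Ka = 1.0e-14 / 6.3 x 10^-5 = 1.59e-10.
[OH^-] = sqrt(Kb x [C6H5COO-]) = sqrt(1.59e-10 x 0.1098) = 4.17e-6 M.
pOH = 5.38, so pH = 14.00 - 5.38 = 8.62.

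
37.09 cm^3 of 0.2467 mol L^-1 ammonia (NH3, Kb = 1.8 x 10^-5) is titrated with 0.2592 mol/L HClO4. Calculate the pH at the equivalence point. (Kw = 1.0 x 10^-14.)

5.08

n(NH3) = 0.2467 x 0.03709 = 0.009150 mol; V(HClO4) at equivalence = 0.009150/0.2592 = 0.03530 L.
At equivalence the base is fully converted to NH4+; total volume = 0.07239 L, so [NH4+] = 0.009150/0.07239 = 0.1264 M.
Ka(NH4+) = Kw/Kb = 1.0e-14 / 1.8 x 10^-5 = 5.56e-10.
[H^+] = sqrt(Ka x [NH4+]) = sqrt(5.56e-10 x 0.1264) = 8.38e-6 M.
pH = -log(8.38e-6) = 5.08.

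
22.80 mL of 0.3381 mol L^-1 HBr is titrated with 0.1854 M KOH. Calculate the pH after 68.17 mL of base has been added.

12.73

n(acid) = 0.3381 x 0.02280 = 0.007709 mol; n(KOH) added = 0.1854 x 0.06817 = 0.01264 mol.
Base is in excess by 0.01264 - 0.007709 = 0.004930 mol in a total volume of 0.09097 L.
[OH^-] = 0.004930/0.09097 = 0.05419 M, so pOH = 1.27 and pH = 14.00 - 1.27 = 12.73.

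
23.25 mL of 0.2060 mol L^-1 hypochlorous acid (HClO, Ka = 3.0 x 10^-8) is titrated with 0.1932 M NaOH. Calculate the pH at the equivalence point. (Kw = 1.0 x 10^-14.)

n(HClO) = 0.2060 x 0.02325 = 0.004789 mol; V(NaOH) at equivalence = 0.004789/0.1932 = 0.02479 L.
At equivalence all the acid is converted to ClO-; total volume = 0.02325 + 0.02479 = 0.04804 L, so [ClO-] = 0.004789/0.04804 = 0.09970 M.
Kb = Kw/Ka = 1.0e-14 / 3.0 x 10^-8 = 3.33e-7.
[OH^-] = sqrt(Kb x [ClO-]) = sqrt(3.33e-7 x 0.09970) = 0.000182 M.
pOH = 3.74, so pH = 14.00 - 3.74 = 10.26.

10.26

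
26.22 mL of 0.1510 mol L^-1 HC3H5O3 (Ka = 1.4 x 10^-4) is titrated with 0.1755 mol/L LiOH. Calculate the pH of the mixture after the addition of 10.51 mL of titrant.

Initial n(HC3H5O3) = 0.1510 x 0.02622 = 0.003959 mol.
n(LiOH) added = 0.1755 x 0.01051 = 0.001845 mol, converting that many moles of HC3H5O3 to C3H5O3-.
Remaining n(HC3H5O3) = 0.002115 mol; n(C3H5O3-) = 0.001845 mol.
By Henderson-Hasselbalch, pH = pKa + log([A^-]/[HA]) = 3.85 + log(0.001845/0.002115) = 3.85 + (-0.06) = 3.79.

3.79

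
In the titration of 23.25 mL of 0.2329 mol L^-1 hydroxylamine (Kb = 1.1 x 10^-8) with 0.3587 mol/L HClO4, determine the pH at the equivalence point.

n(NH2OH) = 0.2329 x 0.02325 = 0.005415 mol; V(HClO4) at equivalence = 0.005415/0.3587 = 0.01510 L.
At equivalence the base is fully converted to NH3OH+; total volume = 0.03835 L, so [NH3OH+] = 0.005415/0.03835 = 0.1412 M.
Ka(NH3OH+) = Kw/Kb = 1.0e-14 / 1.1 x 10^-8 = 9.09e-7.
[H^+] = sqrt(Ka x [NH3OH+]) = sqrt(9.09e-7 x 0.1412) = 0.000358 M.
pH = -log(0.000358) = 3.45.

3.45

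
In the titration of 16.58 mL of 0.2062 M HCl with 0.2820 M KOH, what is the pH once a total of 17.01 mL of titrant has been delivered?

n(acid) = 0.2062 x 0.01658 = 0.003419 mol; n(KOH) added = 0.2820 x 0.01701 = 0.004797 mol.
Base is in excess by 0.004797 - 0.003419 = 0.001378 mol in a total volume of 0.03359 L.
[OH^-] = 0.001378/0.03359 = 0.04102 M, so pOH = 1.39 and pH = 14.00 - 1.39 = 12.61.

12.61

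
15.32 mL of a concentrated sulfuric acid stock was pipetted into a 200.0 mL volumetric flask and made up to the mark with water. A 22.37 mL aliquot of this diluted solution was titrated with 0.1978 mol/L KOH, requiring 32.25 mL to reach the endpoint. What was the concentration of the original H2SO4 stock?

n(KOH) = 0.1978 x 0.03225 = 0.006379 mol.
n(H2SO4) in the aliquot = 0.006379 x 1/2 = 0.003190 mol.
[diluted H2SO4] = 0.003190 / 0.02237 = 0.1426 M.
Dilution factor = 200.0/15.32 = 13.05, so [stock] = 0.1426 x 13.05 = 1.86 M.

1.86 M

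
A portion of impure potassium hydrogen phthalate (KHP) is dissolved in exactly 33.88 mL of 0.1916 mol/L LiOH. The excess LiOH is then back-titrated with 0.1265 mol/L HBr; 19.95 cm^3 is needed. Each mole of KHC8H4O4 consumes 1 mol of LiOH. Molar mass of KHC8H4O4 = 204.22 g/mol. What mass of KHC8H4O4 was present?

Total n(LiOH) added = 0.1916 x 0.03388 = 0.006491 mol.
n(HBr) used = 0.1265 x 0.01995 = 0.002524 mol, which equals the excess n(LiOH).
So n(LiOH) consumed by the sample = 0.006491 - 0.002524 = 0.003968 mol.
n(KHC8H4O4) = 0.003968 / 1 = 0.003968 mol.
mass = 0.003968 mol x 204.22 g/mol = 0.810 g.

0.810 g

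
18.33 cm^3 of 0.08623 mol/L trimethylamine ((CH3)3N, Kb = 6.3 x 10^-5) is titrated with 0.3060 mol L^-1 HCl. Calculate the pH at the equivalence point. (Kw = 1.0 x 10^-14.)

5.49

n((CH3)3N) = 0.08623 x 0.01833 = 0.001581 mol; V(HCl) at equivalence = 0.001581/0.3060 = 0.005165 L.
At equivalence the base is fully converted to (CH3)3NH+; total volume = 0.02350 L, so [(CH3)3NH+] = 0.001581/0.02350 = 0.06727 M.
Ka((CH3)3NH+) = Kw/Kb = 1.0e-14 / 6.3 x 10^-5 = 1.59e-10.
[H^+] = sqrt(Ka x [(CH3)3NH+]) = sqrt(1.59e-10 x 0.06727) = 3.27e-6 M.
pH = -log(3.27e-6) = 5.49.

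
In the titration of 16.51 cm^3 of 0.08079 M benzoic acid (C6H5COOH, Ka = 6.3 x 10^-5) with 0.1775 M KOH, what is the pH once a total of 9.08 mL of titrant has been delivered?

n(acid) = 0.08079 x 0.01651 = 0.001334 mol; n(KOH) added = 0.1775 x 0.009080 = 0.001612 mol.
Base is in excess by 0.001612 - 0.001334 = 0.0002779 mol in a total volume of 0.02559 L.
[OH^-] = 0.0002779/0.02559 = 0.01086 M, so pOH = 1.96 and pH = 14.00 - 1.96 = 12.04.

12.04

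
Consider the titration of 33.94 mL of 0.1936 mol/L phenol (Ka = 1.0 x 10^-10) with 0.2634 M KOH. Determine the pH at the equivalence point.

11.52

n(C6H5OH) = 0.1936 x 0.03394 = 0.006571 mol; V(KOH) at equivalence = 0.006571/0.2634 = 0.02495 L.
At equivalence all the acid is converted to C6H5O-; total volume = 0.03394 + 0.02495 = 0.05889 L, so [C6H5O-] = 0.006571/0.05889 = 0.1116 M.
Kb = Kw/Ka = 1.0e-14 / 1.0 x 10^-10 = 0.000100.
[OH^-] = sqrt(Kb x [C6H5O-]) = sqrt(0.000100 x 0.1116) = 0.00334 M.
pOH = 2.48, so pH = 14.00 - 2.48 = 11.52.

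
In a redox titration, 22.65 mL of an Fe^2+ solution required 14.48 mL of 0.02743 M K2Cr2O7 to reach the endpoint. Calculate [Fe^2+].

0.105 M

n(K2Cr2O7) = 0.02743 x 0.01448 = 0.0003972 mol.
From the balanced equation, 1 mol K2Cr2O7 reacts with 6 mol Fe^2+, so n(Fe^2+) = 0.0003972 x 6/1 = 0.002383 mol.
[Fe^2+] = 0.002383 / 0.02265 L = 0.105 M.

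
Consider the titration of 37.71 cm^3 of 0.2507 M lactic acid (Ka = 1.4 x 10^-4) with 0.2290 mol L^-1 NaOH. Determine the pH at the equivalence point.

8.47

n(HC3H5O3) = 0.2507 x 0.03771 = 0.009454 mol; V(NaOH) at equivalence = 0.009454/0.2290 = 0.04128 L.
At equivalence all the acid is converted to C3H5O3-; total volume = 0.03771 + 0.04128 = 0.07899 L, so [C3H5O3-] = 0.009454/0.07899 = 0.1197 M.
Kb = Kw/Ka = 1.0e-14 / 1.4 x 10^-4 = 7.14e-11.
[OH^-] = sqrt(Kb x [C3H5O3-]) = sqrt(7.14e-11 x 0.1197) = 2.92e-6 M.
pOH = 5.53, so pH = 14.00 - 5.53 = 8.47.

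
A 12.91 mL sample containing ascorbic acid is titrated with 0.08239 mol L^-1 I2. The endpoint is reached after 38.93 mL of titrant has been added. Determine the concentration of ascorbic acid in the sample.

0.248 M

n(I2) = 0.08239 x 0.03893 = 0.003207 mol.
From the balanced equation, 1 mol I2 reacts with 1 mol ascorbic acid, so n(ascorbic acid) = 0.003207 x 1/1 = 0.003207 mol.
[ascorbic acid] = 0.003207 / 0.01291 L = 0.248 M.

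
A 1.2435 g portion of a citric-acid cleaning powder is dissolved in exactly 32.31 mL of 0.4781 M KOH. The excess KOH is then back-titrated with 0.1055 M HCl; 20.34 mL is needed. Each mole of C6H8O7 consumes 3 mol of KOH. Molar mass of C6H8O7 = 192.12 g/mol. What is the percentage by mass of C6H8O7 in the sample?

Total n(KOH) added = 0.4781 x 0.03231 = 0.01545 mol.
n(HCl) used = 0.1055 x 0.02034 = 0.002146 mol, which equals the excess n(KOH).
So n(KOH) consumed by the sample = 0.01545 - 0.002146 = 0.01330 mol.
n(C6H8O7) = 0.01330 / 3 = 0.004434 mol.
mass C6H8O7 = 0.004434 x 192.12 = 0.8518 g, so %C6H8O7 = 0.8518/1.2435 x 100 = 68.5%.

68.5%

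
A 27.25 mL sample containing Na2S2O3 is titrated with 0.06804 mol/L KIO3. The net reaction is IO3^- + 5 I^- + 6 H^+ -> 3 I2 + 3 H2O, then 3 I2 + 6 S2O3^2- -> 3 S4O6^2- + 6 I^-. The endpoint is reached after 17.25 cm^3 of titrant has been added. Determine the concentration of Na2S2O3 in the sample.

n(KIO3) = 0.06804 x 0.01725 = 0.001174 mol.
From the balanced equation, 1 mol KIO3 reacts with 6 mol Na2S2O3, so n(Na2S2O3) = 0.001174 x 6/1 = 0.007042 mol.
[Na2S2O3] = 0.007042 / 0.02725 L = 0.258 M.

0.258 M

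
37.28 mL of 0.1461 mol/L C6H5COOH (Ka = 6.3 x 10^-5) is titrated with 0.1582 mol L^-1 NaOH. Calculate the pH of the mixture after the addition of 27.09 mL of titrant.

4.77

Initial n(C6H5COOH) = 0.1461 x 0.03728 = 0.005447 mol.
n(NaOH) added = 0.1582 x 0.02709 = 0.004286 mol, converting that many moles of C6H5COOH to C6H5COO-.
Remaining n(C6H5COOH) = 0.001161 mol; n(C6H5COO-) = 0.004286 mol.
By Henderson-Hasselbalch, pH = pKa + log([A^-]/[HA]) = 4.20 + log(0.004286/0.001161) = 4.20 + (+0.57) = 4.77.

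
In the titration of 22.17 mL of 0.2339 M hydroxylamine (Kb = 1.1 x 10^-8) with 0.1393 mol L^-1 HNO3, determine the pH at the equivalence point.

3.55

n(NH2OH) = 0.2339 x 0.02217 = 0.005186 mol; V(HNO3) at equivalence = 0.005186/0.1393 = 0.03723 L.
At equivalence the base is fully converted to NH3OH+; total volume = 0.05940 L, so [NH3OH+] = 0.005186/0.05940 = 0.08731 M.
Ka(NH3OH+) = Kw/Kb = 1.0e-14 / 1.1 x 10^-8 = 9.09e-7.
[H^+] = sqrt(Ka x [NH3OH+]) = sqrt(9.09e-7 x 0.08731) = 0.000282 M.
pH = -log(0.000282) = 3.55.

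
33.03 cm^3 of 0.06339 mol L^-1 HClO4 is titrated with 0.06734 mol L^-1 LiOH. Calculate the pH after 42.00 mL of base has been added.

n(acid) = 0.06339 x 0.03303 = 0.002094 mol; n(LiOH) added = 0.06734 x 0.04200 = 0.002828 mol.
Base is in excess by 0.002828 - 0.002094 = 0.0007345 mol in a total volume of 0.07503 L.
[OH^-] = 0.0007345/0.07503 = 0.009790 M, so pOH = 2.01 and pH = 14.00 - 2.01 = 11.99.

11.99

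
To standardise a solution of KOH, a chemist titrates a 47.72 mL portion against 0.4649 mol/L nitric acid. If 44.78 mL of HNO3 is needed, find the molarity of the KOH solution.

n(HNO3) delivered = 0.4649 x 0.04478 = 0.02082 mol.
For a 1:1 reaction, n(KOH) = 0.02082 mol.
[KOH] = 0.02082 mol / 0.04772 L = 0.436 M.

0.436 M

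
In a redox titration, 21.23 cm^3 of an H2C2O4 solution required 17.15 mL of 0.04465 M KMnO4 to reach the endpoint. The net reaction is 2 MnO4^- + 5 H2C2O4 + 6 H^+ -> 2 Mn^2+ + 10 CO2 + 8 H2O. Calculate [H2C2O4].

n(KMnO4) = 0.04465 x 0.01715 = 0.0007657 mol.
From the balanced equation, 2 mol KMnO4 reacts with 5 mol H2C2O4, so n(H2C2O4) = 0.0007657 x 5/2 = 0.001914 mol.
[H2C2O4] = 0.001914 / 0.02123 L = 0.0902 M.

0.0902 M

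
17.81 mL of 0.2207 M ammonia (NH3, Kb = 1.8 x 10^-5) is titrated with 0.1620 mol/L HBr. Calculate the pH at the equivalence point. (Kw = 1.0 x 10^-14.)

5.14

n(NH3) = 0.2207 x 0.01781 = 0.003931 mol; V(HBr) at equivalence = 0.003931/0.1620 = 0.02426 L.
At equivalence the base is fully converted to NH4+; total volume = 0.04207 L, so [NH4+] = 0.003931/0.04207 = 0.09342 M.
Ka(NH4+) = Kw/Kb = 1.0e-14 / 1.8 x 10^-5 = 5.56e-10.
[H^+] = sqrt(Ka x [NH4+]) = sqrt(5.56e-10 x 0.09342) = 7.20e-6 M.
pH = -log(7.20e-6) = 5.14.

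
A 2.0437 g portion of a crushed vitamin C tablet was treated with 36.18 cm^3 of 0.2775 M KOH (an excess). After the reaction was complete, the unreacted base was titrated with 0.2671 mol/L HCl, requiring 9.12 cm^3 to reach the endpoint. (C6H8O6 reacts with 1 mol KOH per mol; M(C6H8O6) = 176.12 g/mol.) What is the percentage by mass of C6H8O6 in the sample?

65.5%

Total n(KOH) added = 0.2775 x 0.03618 = 0.01004 mol.
n(HCl) used = 0.2671 x 0.009120 = 0.002436 mol, which equals the excess n(KOH).
So n(KOH) consumed by the sample = 0.01004 - 0.002436 = 0.007604 mol.
n(C6H8O6) = 0.007604 / 1 = 0.007604 mol.
mass C6H8O6 = 0.007604 x 176.12 = 1.339 g, so %C6H8O6 = 1.339/2.0437 x 100 = 65.5%.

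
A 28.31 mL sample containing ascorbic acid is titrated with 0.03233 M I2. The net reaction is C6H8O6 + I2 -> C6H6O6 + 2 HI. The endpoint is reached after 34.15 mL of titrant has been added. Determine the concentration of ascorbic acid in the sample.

n(I2) = 0.03233 x 0.03415 = 0.001104 mol.
From the balanced equation, 1 mol I2 reacts with 1 mol ascorbic acid, so n(ascorbic acid) = 0.001104 x 1/1 = 0.001104 mol.
[ascorbic acid] = 0.001104 / 0.02831 L = 0.0390 M.

0.0390 M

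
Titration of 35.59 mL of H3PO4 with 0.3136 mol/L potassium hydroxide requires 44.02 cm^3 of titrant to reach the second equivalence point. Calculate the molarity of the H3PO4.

0.194 M

n(KOH) = 0.3136 x 0.04402 = 0.01380 mol.
At the second equivalence point, 2 mol OH^- react per mol H3PO4, so n(H3PO4) = 0.01380 / 2 = 0.006902 mol.
[H3PO4] = 0.006902 / 0.03559 L = 0.194 M.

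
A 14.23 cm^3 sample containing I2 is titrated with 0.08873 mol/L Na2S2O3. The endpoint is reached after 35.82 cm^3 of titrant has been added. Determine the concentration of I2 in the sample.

0.112 M

n(Na2S2O3) = 0.08873 x 0.03582 = 0.003178 mol.
From the balanced equation, 2 mol Na2S2O3 reacts with 1 mol I2, so n(I2) = 0.003178 x 1/2 = 0.001589 mol.
[I2] = 0.001589 / 0.01423 L = 0.112 M.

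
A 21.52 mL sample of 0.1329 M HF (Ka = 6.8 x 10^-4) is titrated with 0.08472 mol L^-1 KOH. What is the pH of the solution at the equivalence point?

7.94

n(HF) = 0.1329 x 0.02152 = 0.002860 mol; V(KOH) at equivalence = 0.002860/0.08472 = 0.03376 L.
At equivalence all the acid is converted to F-; total volume = 0.02152 + 0.03376 = 0.05528 L, so [F-] = 0.002860/0.05528 = 0.05174 M.
Kb = Kw/Ka = 1.0e-14 / 6.8 x 10^-4 = 1.47e-11.
[OH^-] = sqrt(Kb x [F-]) = sqrt(1.47e-11 x 0.05174) = 8.72e-7 M.
pOH = 6.06, so pH = 14.00 - 6.06 = 7.94.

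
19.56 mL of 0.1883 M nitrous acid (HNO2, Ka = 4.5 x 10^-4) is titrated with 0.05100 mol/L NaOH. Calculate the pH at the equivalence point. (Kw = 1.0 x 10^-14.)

7.98

n(HNO2) = 0.1883 x 0.01956 = 0.003683 mol; V(NaOH) at equivalence = 0.003683/0.05100 = 0.07222 L.
At equivalence all the acid is converted to NO2-; total volume = 0.01956 + 0.07222 = 0.09178 L, so [NO2-] = 0.003683/0.09178 = 0.04013 M.
Kb = Kw/Ka = 1.0e-14 / 4.5 x 10^-4 = 2.22e-11.
[OH^-] = sqrt(Kb x [NO2-]) = sqrt(2.22e-11 x 0.04013) = 9.44e-7 M.
pOH = 6.02, so pH = 14.00 - 6.02 = 7.98.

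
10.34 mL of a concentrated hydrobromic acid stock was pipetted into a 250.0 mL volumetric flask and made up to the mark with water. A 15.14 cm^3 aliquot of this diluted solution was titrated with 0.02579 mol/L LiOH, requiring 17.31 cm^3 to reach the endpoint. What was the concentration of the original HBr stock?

0.713 M

n(LiOH) = 0.02579 x 0.01731 = 0.0004464 mol.
n(HBr) in the aliquot = 0.0004464 mol.
[diluted HBr] = 0.0004464 / 0.01514 = 0.02949 M.
Dilution factor = 250.0/10.34 = 24.18, so [stock] = 0.02949 x 24.18 = 0.713 M.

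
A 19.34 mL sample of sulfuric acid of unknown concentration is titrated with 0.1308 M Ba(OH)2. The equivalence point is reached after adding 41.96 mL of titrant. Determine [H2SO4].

0.284 M

n(Ba(OH)2) delivered = 0.1308 x 0.04196 = 0.005488 mol.
For a 1:1 reaction, n(H2SO4) = 0.005488 mol.
[H2SO4] = 0.005488 mol / 0.01934 L = 0.284 M.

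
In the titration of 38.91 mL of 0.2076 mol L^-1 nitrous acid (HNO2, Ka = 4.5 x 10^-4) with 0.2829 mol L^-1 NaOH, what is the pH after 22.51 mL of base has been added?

Initial n(HNO2) = 0.2076 x 0.03891 = 0.008078 mol.
n(NaOH) added = 0.2829 x 0.02251 = 0.006368 mol, converting that many moles of HNO2 to NO2-.
Remaining n(HNO2) = 0.001710 mol; n(NO2-) = 0.006368 mol.
By Henderson-Hasselbalch, pH = pKa + log([A^-]/[HA]) = 3.35 + log(0.006368/0.001710) = 3.35 + (+0.57) = 3.92.

3.92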